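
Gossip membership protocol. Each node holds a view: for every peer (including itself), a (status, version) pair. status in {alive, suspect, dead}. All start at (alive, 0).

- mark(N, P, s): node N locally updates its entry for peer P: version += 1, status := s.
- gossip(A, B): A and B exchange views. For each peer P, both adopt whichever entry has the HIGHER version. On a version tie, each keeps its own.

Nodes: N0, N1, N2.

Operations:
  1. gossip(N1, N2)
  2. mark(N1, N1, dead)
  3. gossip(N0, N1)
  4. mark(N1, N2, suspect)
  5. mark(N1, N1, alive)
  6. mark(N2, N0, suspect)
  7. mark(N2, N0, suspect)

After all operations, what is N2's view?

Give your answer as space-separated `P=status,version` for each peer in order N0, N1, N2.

Op 1: gossip N1<->N2 -> N1.N0=(alive,v0) N1.N1=(alive,v0) N1.N2=(alive,v0) | N2.N0=(alive,v0) N2.N1=(alive,v0) N2.N2=(alive,v0)
Op 2: N1 marks N1=dead -> (dead,v1)
Op 3: gossip N0<->N1 -> N0.N0=(alive,v0) N0.N1=(dead,v1) N0.N2=(alive,v0) | N1.N0=(alive,v0) N1.N1=(dead,v1) N1.N2=(alive,v0)
Op 4: N1 marks N2=suspect -> (suspect,v1)
Op 5: N1 marks N1=alive -> (alive,v2)
Op 6: N2 marks N0=suspect -> (suspect,v1)
Op 7: N2 marks N0=suspect -> (suspect,v2)

Answer: N0=suspect,2 N1=alive,0 N2=alive,0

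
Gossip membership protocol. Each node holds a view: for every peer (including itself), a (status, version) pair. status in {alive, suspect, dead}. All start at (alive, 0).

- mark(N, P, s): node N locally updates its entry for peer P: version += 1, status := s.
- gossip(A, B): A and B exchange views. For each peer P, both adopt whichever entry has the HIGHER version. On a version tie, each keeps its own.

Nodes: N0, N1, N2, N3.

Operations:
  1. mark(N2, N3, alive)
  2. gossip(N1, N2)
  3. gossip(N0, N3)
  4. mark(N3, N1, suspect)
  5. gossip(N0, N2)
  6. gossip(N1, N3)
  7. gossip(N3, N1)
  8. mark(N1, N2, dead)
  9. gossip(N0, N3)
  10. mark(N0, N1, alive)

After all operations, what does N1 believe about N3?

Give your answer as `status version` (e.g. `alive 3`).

Answer: alive 1

Derivation:
Op 1: N2 marks N3=alive -> (alive,v1)
Op 2: gossip N1<->N2 -> N1.N0=(alive,v0) N1.N1=(alive,v0) N1.N2=(alive,v0) N1.N3=(alive,v1) | N2.N0=(alive,v0) N2.N1=(alive,v0) N2.N2=(alive,v0) N2.N3=(alive,v1)
Op 3: gossip N0<->N3 -> N0.N0=(alive,v0) N0.N1=(alive,v0) N0.N2=(alive,v0) N0.N3=(alive,v0) | N3.N0=(alive,v0) N3.N1=(alive,v0) N3.N2=(alive,v0) N3.N3=(alive,v0)
Op 4: N3 marks N1=suspect -> (suspect,v1)
Op 5: gossip N0<->N2 -> N0.N0=(alive,v0) N0.N1=(alive,v0) N0.N2=(alive,v0) N0.N3=(alive,v1) | N2.N0=(alive,v0) N2.N1=(alive,v0) N2.N2=(alive,v0) N2.N3=(alive,v1)
Op 6: gossip N1<->N3 -> N1.N0=(alive,v0) N1.N1=(suspect,v1) N1.N2=(alive,v0) N1.N3=(alive,v1) | N3.N0=(alive,v0) N3.N1=(suspect,v1) N3.N2=(alive,v0) N3.N3=(alive,v1)
Op 7: gossip N3<->N1 -> N3.N0=(alive,v0) N3.N1=(suspect,v1) N3.N2=(alive,v0) N3.N3=(alive,v1) | N1.N0=(alive,v0) N1.N1=(suspect,v1) N1.N2=(alive,v0) N1.N3=(alive,v1)
Op 8: N1 marks N2=dead -> (dead,v1)
Op 9: gossip N0<->N3 -> N0.N0=(alive,v0) N0.N1=(suspect,v1) N0.N2=(alive,v0) N0.N3=(alive,v1) | N3.N0=(alive,v0) N3.N1=(suspect,v1) N3.N2=(alive,v0) N3.N3=(alive,v1)
Op 10: N0 marks N1=alive -> (alive,v2)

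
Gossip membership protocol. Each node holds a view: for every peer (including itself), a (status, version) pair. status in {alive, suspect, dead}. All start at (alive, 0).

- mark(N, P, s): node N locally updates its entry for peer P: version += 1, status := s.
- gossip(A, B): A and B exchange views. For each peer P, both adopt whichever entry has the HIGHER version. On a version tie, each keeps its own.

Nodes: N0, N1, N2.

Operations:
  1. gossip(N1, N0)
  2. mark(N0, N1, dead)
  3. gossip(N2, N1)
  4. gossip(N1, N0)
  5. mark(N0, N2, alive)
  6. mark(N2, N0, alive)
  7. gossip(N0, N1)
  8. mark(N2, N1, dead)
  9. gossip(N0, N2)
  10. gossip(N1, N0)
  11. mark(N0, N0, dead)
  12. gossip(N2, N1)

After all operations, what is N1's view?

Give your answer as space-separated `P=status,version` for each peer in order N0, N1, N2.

Op 1: gossip N1<->N0 -> N1.N0=(alive,v0) N1.N1=(alive,v0) N1.N2=(alive,v0) | N0.N0=(alive,v0) N0.N1=(alive,v0) N0.N2=(alive,v0)
Op 2: N0 marks N1=dead -> (dead,v1)
Op 3: gossip N2<->N1 -> N2.N0=(alive,v0) N2.N1=(alive,v0) N2.N2=(alive,v0) | N1.N0=(alive,v0) N1.N1=(alive,v0) N1.N2=(alive,v0)
Op 4: gossip N1<->N0 -> N1.N0=(alive,v0) N1.N1=(dead,v1) N1.N2=(alive,v0) | N0.N0=(alive,v0) N0.N1=(dead,v1) N0.N2=(alive,v0)
Op 5: N0 marks N2=alive -> (alive,v1)
Op 6: N2 marks N0=alive -> (alive,v1)
Op 7: gossip N0<->N1 -> N0.N0=(alive,v0) N0.N1=(dead,v1) N0.N2=(alive,v1) | N1.N0=(alive,v0) N1.N1=(dead,v1) N1.N2=(alive,v1)
Op 8: N2 marks N1=dead -> (dead,v1)
Op 9: gossip N0<->N2 -> N0.N0=(alive,v1) N0.N1=(dead,v1) N0.N2=(alive,v1) | N2.N0=(alive,v1) N2.N1=(dead,v1) N2.N2=(alive,v1)
Op 10: gossip N1<->N0 -> N1.N0=(alive,v1) N1.N1=(dead,v1) N1.N2=(alive,v1) | N0.N0=(alive,v1) N0.N1=(dead,v1) N0.N2=(alive,v1)
Op 11: N0 marks N0=dead -> (dead,v2)
Op 12: gossip N2<->N1 -> N2.N0=(alive,v1) N2.N1=(dead,v1) N2.N2=(alive,v1) | N1.N0=(alive,v1) N1.N1=(dead,v1) N1.N2=(alive,v1)

Answer: N0=alive,1 N1=dead,1 N2=alive,1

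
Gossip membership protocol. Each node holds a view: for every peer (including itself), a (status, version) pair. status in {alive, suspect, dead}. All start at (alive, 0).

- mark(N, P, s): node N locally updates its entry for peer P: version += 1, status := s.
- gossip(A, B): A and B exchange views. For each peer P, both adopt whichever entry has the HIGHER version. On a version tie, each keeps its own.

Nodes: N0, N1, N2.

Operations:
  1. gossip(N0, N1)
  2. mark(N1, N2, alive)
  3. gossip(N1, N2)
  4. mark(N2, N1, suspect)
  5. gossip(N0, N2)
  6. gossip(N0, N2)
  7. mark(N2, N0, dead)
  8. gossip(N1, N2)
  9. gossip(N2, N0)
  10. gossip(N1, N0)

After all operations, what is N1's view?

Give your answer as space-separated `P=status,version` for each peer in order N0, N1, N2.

Answer: N0=dead,1 N1=suspect,1 N2=alive,1

Derivation:
Op 1: gossip N0<->N1 -> N0.N0=(alive,v0) N0.N1=(alive,v0) N0.N2=(alive,v0) | N1.N0=(alive,v0) N1.N1=(alive,v0) N1.N2=(alive,v0)
Op 2: N1 marks N2=alive -> (alive,v1)
Op 3: gossip N1<->N2 -> N1.N0=(alive,v0) N1.N1=(alive,v0) N1.N2=(alive,v1) | N2.N0=(alive,v0) N2.N1=(alive,v0) N2.N2=(alive,v1)
Op 4: N2 marks N1=suspect -> (suspect,v1)
Op 5: gossip N0<->N2 -> N0.N0=(alive,v0) N0.N1=(suspect,v1) N0.N2=(alive,v1) | N2.N0=(alive,v0) N2.N1=(suspect,v1) N2.N2=(alive,v1)
Op 6: gossip N0<->N2 -> N0.N0=(alive,v0) N0.N1=(suspect,v1) N0.N2=(alive,v1) | N2.N0=(alive,v0) N2.N1=(suspect,v1) N2.N2=(alive,v1)
Op 7: N2 marks N0=dead -> (dead,v1)
Op 8: gossip N1<->N2 -> N1.N0=(dead,v1) N1.N1=(suspect,v1) N1.N2=(alive,v1) | N2.N0=(dead,v1) N2.N1=(suspect,v1) N2.N2=(alive,v1)
Op 9: gossip N2<->N0 -> N2.N0=(dead,v1) N2.N1=(suspect,v1) N2.N2=(alive,v1) | N0.N0=(dead,v1) N0.N1=(suspect,v1) N0.N2=(alive,v1)
Op 10: gossip N1<->N0 -> N1.N0=(dead,v1) N1.N1=(suspect,v1) N1.N2=(alive,v1) | N0.N0=(dead,v1) N0.N1=(suspect,v1) N0.N2=(alive,v1)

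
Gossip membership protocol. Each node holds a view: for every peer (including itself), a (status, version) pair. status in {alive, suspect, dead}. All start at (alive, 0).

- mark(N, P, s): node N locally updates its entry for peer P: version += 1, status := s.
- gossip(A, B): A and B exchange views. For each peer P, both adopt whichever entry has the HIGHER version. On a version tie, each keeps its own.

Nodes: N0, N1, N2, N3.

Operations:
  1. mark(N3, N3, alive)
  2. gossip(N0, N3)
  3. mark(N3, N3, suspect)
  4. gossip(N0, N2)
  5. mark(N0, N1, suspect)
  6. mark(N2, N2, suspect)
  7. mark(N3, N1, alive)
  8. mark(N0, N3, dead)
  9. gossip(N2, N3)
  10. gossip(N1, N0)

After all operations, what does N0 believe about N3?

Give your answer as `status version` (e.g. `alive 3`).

Op 1: N3 marks N3=alive -> (alive,v1)
Op 2: gossip N0<->N3 -> N0.N0=(alive,v0) N0.N1=(alive,v0) N0.N2=(alive,v0) N0.N3=(alive,v1) | N3.N0=(alive,v0) N3.N1=(alive,v0) N3.N2=(alive,v0) N3.N3=(alive,v1)
Op 3: N3 marks N3=suspect -> (suspect,v2)
Op 4: gossip N0<->N2 -> N0.N0=(alive,v0) N0.N1=(alive,v0) N0.N2=(alive,v0) N0.N3=(alive,v1) | N2.N0=(alive,v0) N2.N1=(alive,v0) N2.N2=(alive,v0) N2.N3=(alive,v1)
Op 5: N0 marks N1=suspect -> (suspect,v1)
Op 6: N2 marks N2=suspect -> (suspect,v1)
Op 7: N3 marks N1=alive -> (alive,v1)
Op 8: N0 marks N3=dead -> (dead,v2)
Op 9: gossip N2<->N3 -> N2.N0=(alive,v0) N2.N1=(alive,v1) N2.N2=(suspect,v1) N2.N3=(suspect,v2) | N3.N0=(alive,v0) N3.N1=(alive,v1) N3.N2=(suspect,v1) N3.N3=(suspect,v2)
Op 10: gossip N1<->N0 -> N1.N0=(alive,v0) N1.N1=(suspect,v1) N1.N2=(alive,v0) N1.N3=(dead,v2) | N0.N0=(alive,v0) N0.N1=(suspect,v1) N0.N2=(alive,v0) N0.N3=(dead,v2)

Answer: dead 2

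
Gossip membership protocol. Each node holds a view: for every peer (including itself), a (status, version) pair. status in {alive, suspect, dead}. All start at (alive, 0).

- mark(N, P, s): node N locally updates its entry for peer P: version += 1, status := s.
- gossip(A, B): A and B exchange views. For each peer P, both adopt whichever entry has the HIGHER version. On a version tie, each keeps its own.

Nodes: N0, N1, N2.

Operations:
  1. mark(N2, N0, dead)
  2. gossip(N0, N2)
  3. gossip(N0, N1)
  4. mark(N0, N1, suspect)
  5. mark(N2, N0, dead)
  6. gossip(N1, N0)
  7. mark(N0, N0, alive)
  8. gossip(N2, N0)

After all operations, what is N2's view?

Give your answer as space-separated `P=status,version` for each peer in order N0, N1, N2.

Op 1: N2 marks N0=dead -> (dead,v1)
Op 2: gossip N0<->N2 -> N0.N0=(dead,v1) N0.N1=(alive,v0) N0.N2=(alive,v0) | N2.N0=(dead,v1) N2.N1=(alive,v0) N2.N2=(alive,v0)
Op 3: gossip N0<->N1 -> N0.N0=(dead,v1) N0.N1=(alive,v0) N0.N2=(alive,v0) | N1.N0=(dead,v1) N1.N1=(alive,v0) N1.N2=(alive,v0)
Op 4: N0 marks N1=suspect -> (suspect,v1)
Op 5: N2 marks N0=dead -> (dead,v2)
Op 6: gossip N1<->N0 -> N1.N0=(dead,v1) N1.N1=(suspect,v1) N1.N2=(alive,v0) | N0.N0=(dead,v1) N0.N1=(suspect,v1) N0.N2=(alive,v0)
Op 7: N0 marks N0=alive -> (alive,v2)
Op 8: gossip N2<->N0 -> N2.N0=(dead,v2) N2.N1=(suspect,v1) N2.N2=(alive,v0) | N0.N0=(alive,v2) N0.N1=(suspect,v1) N0.N2=(alive,v0)

Answer: N0=dead,2 N1=suspect,1 N2=alive,0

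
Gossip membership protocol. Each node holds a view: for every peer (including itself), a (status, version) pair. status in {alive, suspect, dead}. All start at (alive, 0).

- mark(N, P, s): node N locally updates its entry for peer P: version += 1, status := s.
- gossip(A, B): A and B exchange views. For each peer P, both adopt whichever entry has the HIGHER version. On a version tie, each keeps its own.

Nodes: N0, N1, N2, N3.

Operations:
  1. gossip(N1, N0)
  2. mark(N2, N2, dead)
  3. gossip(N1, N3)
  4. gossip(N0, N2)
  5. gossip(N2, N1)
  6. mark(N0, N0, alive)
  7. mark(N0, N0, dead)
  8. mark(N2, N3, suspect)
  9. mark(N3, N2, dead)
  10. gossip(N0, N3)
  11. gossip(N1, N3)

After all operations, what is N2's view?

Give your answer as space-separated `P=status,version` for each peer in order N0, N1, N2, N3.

Answer: N0=alive,0 N1=alive,0 N2=dead,1 N3=suspect,1

Derivation:
Op 1: gossip N1<->N0 -> N1.N0=(alive,v0) N1.N1=(alive,v0) N1.N2=(alive,v0) N1.N3=(alive,v0) | N0.N0=(alive,v0) N0.N1=(alive,v0) N0.N2=(alive,v0) N0.N3=(alive,v0)
Op 2: N2 marks N2=dead -> (dead,v1)
Op 3: gossip N1<->N3 -> N1.N0=(alive,v0) N1.N1=(alive,v0) N1.N2=(alive,v0) N1.N3=(alive,v0) | N3.N0=(alive,v0) N3.N1=(alive,v0) N3.N2=(alive,v0) N3.N3=(alive,v0)
Op 4: gossip N0<->N2 -> N0.N0=(alive,v0) N0.N1=(alive,v0) N0.N2=(dead,v1) N0.N3=(alive,v0) | N2.N0=(alive,v0) N2.N1=(alive,v0) N2.N2=(dead,v1) N2.N3=(alive,v0)
Op 5: gossip N2<->N1 -> N2.N0=(alive,v0) N2.N1=(alive,v0) N2.N2=(dead,v1) N2.N3=(alive,v0) | N1.N0=(alive,v0) N1.N1=(alive,v0) N1.N2=(dead,v1) N1.N3=(alive,v0)
Op 6: N0 marks N0=alive -> (alive,v1)
Op 7: N0 marks N0=dead -> (dead,v2)
Op 8: N2 marks N3=suspect -> (suspect,v1)
Op 9: N3 marks N2=dead -> (dead,v1)
Op 10: gossip N0<->N3 -> N0.N0=(dead,v2) N0.N1=(alive,v0) N0.N2=(dead,v1) N0.N3=(alive,v0) | N3.N0=(dead,v2) N3.N1=(alive,v0) N3.N2=(dead,v1) N3.N3=(alive,v0)
Op 11: gossip N1<->N3 -> N1.N0=(dead,v2) N1.N1=(alive,v0) N1.N2=(dead,v1) N1.N3=(alive,v0) | N3.N0=(dead,v2) N3.N1=(alive,v0) N3.N2=(dead,v1) N3.N3=(alive,v0)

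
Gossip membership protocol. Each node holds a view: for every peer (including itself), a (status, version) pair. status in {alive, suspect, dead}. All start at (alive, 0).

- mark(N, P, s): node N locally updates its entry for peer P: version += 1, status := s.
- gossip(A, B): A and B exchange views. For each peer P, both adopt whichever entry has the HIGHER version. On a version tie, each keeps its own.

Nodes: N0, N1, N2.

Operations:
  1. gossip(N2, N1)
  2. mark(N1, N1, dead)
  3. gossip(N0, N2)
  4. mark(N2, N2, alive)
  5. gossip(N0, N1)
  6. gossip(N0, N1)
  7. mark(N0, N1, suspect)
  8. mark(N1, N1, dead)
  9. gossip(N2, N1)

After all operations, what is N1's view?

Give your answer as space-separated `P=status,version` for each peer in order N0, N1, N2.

Op 1: gossip N2<->N1 -> N2.N0=(alive,v0) N2.N1=(alive,v0) N2.N2=(alive,v0) | N1.N0=(alive,v0) N1.N1=(alive,v0) N1.N2=(alive,v0)
Op 2: N1 marks N1=dead -> (dead,v1)
Op 3: gossip N0<->N2 -> N0.N0=(alive,v0) N0.N1=(alive,v0) N0.N2=(alive,v0) | N2.N0=(alive,v0) N2.N1=(alive,v0) N2.N2=(alive,v0)
Op 4: N2 marks N2=alive -> (alive,v1)
Op 5: gossip N0<->N1 -> N0.N0=(alive,v0) N0.N1=(dead,v1) N0.N2=(alive,v0) | N1.N0=(alive,v0) N1.N1=(dead,v1) N1.N2=(alive,v0)
Op 6: gossip N0<->N1 -> N0.N0=(alive,v0) N0.N1=(dead,v1) N0.N2=(alive,v0) | N1.N0=(alive,v0) N1.N1=(dead,v1) N1.N2=(alive,v0)
Op 7: N0 marks N1=suspect -> (suspect,v2)
Op 8: N1 marks N1=dead -> (dead,v2)
Op 9: gossip N2<->N1 -> N2.N0=(alive,v0) N2.N1=(dead,v2) N2.N2=(alive,v1) | N1.N0=(alive,v0) N1.N1=(dead,v2) N1.N2=(alive,v1)

Answer: N0=alive,0 N1=dead,2 N2=alive,1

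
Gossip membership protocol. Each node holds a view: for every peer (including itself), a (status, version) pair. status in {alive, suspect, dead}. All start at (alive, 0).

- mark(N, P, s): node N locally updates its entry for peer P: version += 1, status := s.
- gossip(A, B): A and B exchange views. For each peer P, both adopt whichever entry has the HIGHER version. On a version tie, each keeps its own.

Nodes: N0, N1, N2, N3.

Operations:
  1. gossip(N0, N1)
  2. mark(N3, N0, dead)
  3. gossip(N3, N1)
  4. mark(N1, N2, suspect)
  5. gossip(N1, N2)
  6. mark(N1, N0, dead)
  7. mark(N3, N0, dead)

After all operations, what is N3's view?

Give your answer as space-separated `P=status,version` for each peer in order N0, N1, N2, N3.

Answer: N0=dead,2 N1=alive,0 N2=alive,0 N3=alive,0

Derivation:
Op 1: gossip N0<->N1 -> N0.N0=(alive,v0) N0.N1=(alive,v0) N0.N2=(alive,v0) N0.N3=(alive,v0) | N1.N0=(alive,v0) N1.N1=(alive,v0) N1.N2=(alive,v0) N1.N3=(alive,v0)
Op 2: N3 marks N0=dead -> (dead,v1)
Op 3: gossip N3<->N1 -> N3.N0=(dead,v1) N3.N1=(alive,v0) N3.N2=(alive,v0) N3.N3=(alive,v0) | N1.N0=(dead,v1) N1.N1=(alive,v0) N1.N2=(alive,v0) N1.N3=(alive,v0)
Op 4: N1 marks N2=suspect -> (suspect,v1)
Op 5: gossip N1<->N2 -> N1.N0=(dead,v1) N1.N1=(alive,v0) N1.N2=(suspect,v1) N1.N3=(alive,v0) | N2.N0=(dead,v1) N2.N1=(alive,v0) N2.N2=(suspect,v1) N2.N3=(alive,v0)
Op 6: N1 marks N0=dead -> (dead,v2)
Op 7: N3 marks N0=dead -> (dead,v2)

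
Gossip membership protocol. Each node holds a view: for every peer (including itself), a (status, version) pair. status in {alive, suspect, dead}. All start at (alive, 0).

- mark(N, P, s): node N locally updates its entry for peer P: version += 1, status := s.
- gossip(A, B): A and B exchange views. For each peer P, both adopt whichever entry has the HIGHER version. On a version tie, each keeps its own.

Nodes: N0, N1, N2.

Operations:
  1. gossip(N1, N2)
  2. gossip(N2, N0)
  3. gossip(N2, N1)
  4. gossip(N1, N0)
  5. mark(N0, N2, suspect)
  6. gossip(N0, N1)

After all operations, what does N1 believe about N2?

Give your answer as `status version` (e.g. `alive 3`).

Op 1: gossip N1<->N2 -> N1.N0=(alive,v0) N1.N1=(alive,v0) N1.N2=(alive,v0) | N2.N0=(alive,v0) N2.N1=(alive,v0) N2.N2=(alive,v0)
Op 2: gossip N2<->N0 -> N2.N0=(alive,v0) N2.N1=(alive,v0) N2.N2=(alive,v0) | N0.N0=(alive,v0) N0.N1=(alive,v0) N0.N2=(alive,v0)
Op 3: gossip N2<->N1 -> N2.N0=(alive,v0) N2.N1=(alive,v0) N2.N2=(alive,v0) | N1.N0=(alive,v0) N1.N1=(alive,v0) N1.N2=(alive,v0)
Op 4: gossip N1<->N0 -> N1.N0=(alive,v0) N1.N1=(alive,v0) N1.N2=(alive,v0) | N0.N0=(alive,v0) N0.N1=(alive,v0) N0.N2=(alive,v0)
Op 5: N0 marks N2=suspect -> (suspect,v1)
Op 6: gossip N0<->N1 -> N0.N0=(alive,v0) N0.N1=(alive,v0) N0.N2=(suspect,v1) | N1.N0=(alive,v0) N1.N1=(alive,v0) N1.N2=(suspect,v1)

Answer: suspect 1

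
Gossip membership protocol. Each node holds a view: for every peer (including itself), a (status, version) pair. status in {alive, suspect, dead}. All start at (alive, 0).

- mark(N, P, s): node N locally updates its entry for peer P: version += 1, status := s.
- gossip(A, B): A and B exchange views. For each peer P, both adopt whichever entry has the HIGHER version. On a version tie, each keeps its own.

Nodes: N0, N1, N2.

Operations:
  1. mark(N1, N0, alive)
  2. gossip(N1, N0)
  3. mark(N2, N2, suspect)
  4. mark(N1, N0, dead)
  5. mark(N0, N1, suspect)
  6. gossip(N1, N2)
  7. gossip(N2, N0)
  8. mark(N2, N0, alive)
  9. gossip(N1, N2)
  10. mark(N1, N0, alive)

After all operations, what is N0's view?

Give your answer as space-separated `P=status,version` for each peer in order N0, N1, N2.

Answer: N0=dead,2 N1=suspect,1 N2=suspect,1

Derivation:
Op 1: N1 marks N0=alive -> (alive,v1)
Op 2: gossip N1<->N0 -> N1.N0=(alive,v1) N1.N1=(alive,v0) N1.N2=(alive,v0) | N0.N0=(alive,v1) N0.N1=(alive,v0) N0.N2=(alive,v0)
Op 3: N2 marks N2=suspect -> (suspect,v1)
Op 4: N1 marks N0=dead -> (dead,v2)
Op 5: N0 marks N1=suspect -> (suspect,v1)
Op 6: gossip N1<->N2 -> N1.N0=(dead,v2) N1.N1=(alive,v0) N1.N2=(suspect,v1) | N2.N0=(dead,v2) N2.N1=(alive,v0) N2.N2=(suspect,v1)
Op 7: gossip N2<->N0 -> N2.N0=(dead,v2) N2.N1=(suspect,v1) N2.N2=(suspect,v1) | N0.N0=(dead,v2) N0.N1=(suspect,v1) N0.N2=(suspect,v1)
Op 8: N2 marks N0=alive -> (alive,v3)
Op 9: gossip N1<->N2 -> N1.N0=(alive,v3) N1.N1=(suspect,v1) N1.N2=(suspect,v1) | N2.N0=(alive,v3) N2.N1=(suspect,v1) N2.N2=(suspect,v1)
Op 10: N1 marks N0=alive -> (alive,v4)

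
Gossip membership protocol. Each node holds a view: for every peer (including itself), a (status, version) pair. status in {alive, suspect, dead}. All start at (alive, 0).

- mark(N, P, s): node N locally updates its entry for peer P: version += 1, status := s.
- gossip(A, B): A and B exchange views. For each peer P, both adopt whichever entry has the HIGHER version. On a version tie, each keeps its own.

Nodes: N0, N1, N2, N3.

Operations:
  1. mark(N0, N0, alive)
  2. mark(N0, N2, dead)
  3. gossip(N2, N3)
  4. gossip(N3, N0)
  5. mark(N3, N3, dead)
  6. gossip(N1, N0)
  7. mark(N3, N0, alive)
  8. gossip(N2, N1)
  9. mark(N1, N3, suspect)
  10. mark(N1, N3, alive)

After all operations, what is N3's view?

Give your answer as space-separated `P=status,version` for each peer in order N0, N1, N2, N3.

Op 1: N0 marks N0=alive -> (alive,v1)
Op 2: N0 marks N2=dead -> (dead,v1)
Op 3: gossip N2<->N3 -> N2.N0=(alive,v0) N2.N1=(alive,v0) N2.N2=(alive,v0) N2.N3=(alive,v0) | N3.N0=(alive,v0) N3.N1=(alive,v0) N3.N2=(alive,v0) N3.N3=(alive,v0)
Op 4: gossip N3<->N0 -> N3.N0=(alive,v1) N3.N1=(alive,v0) N3.N2=(dead,v1) N3.N3=(alive,v0) | N0.N0=(alive,v1) N0.N1=(alive,v0) N0.N2=(dead,v1) N0.N3=(alive,v0)
Op 5: N3 marks N3=dead -> (dead,v1)
Op 6: gossip N1<->N0 -> N1.N0=(alive,v1) N1.N1=(alive,v0) N1.N2=(dead,v1) N1.N3=(alive,v0) | N0.N0=(alive,v1) N0.N1=(alive,v0) N0.N2=(dead,v1) N0.N3=(alive,v0)
Op 7: N3 marks N0=alive -> (alive,v2)
Op 8: gossip N2<->N1 -> N2.N0=(alive,v1) N2.N1=(alive,v0) N2.N2=(dead,v1) N2.N3=(alive,v0) | N1.N0=(alive,v1) N1.N1=(alive,v0) N1.N2=(dead,v1) N1.N3=(alive,v0)
Op 9: N1 marks N3=suspect -> (suspect,v1)
Op 10: N1 marks N3=alive -> (alive,v2)

Answer: N0=alive,2 N1=alive,0 N2=dead,1 N3=dead,1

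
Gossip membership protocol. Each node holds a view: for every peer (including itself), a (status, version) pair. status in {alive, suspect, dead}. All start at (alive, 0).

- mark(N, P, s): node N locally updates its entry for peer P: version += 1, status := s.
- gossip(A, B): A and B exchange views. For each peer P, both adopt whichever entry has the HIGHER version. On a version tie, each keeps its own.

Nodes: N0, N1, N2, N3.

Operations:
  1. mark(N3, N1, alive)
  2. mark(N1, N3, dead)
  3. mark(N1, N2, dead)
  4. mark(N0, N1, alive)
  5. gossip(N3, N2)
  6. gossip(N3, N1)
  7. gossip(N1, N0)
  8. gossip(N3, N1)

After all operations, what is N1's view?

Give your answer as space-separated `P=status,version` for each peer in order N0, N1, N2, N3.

Answer: N0=alive,0 N1=alive,1 N2=dead,1 N3=dead,1

Derivation:
Op 1: N3 marks N1=alive -> (alive,v1)
Op 2: N1 marks N3=dead -> (dead,v1)
Op 3: N1 marks N2=dead -> (dead,v1)
Op 4: N0 marks N1=alive -> (alive,v1)
Op 5: gossip N3<->N2 -> N3.N0=(alive,v0) N3.N1=(alive,v1) N3.N2=(alive,v0) N3.N3=(alive,v0) | N2.N0=(alive,v0) N2.N1=(alive,v1) N2.N2=(alive,v0) N2.N3=(alive,v0)
Op 6: gossip N3<->N1 -> N3.N0=(alive,v0) N3.N1=(alive,v1) N3.N2=(dead,v1) N3.N3=(dead,v1) | N1.N0=(alive,v0) N1.N1=(alive,v1) N1.N2=(dead,v1) N1.N3=(dead,v1)
Op 7: gossip N1<->N0 -> N1.N0=(alive,v0) N1.N1=(alive,v1) N1.N2=(dead,v1) N1.N3=(dead,v1) | N0.N0=(alive,v0) N0.N1=(alive,v1) N0.N2=(dead,v1) N0.N3=(dead,v1)
Op 8: gossip N3<->N1 -> N3.N0=(alive,v0) N3.N1=(alive,v1) N3.N2=(dead,v1) N3.N3=(dead,v1) | N1.N0=(alive,v0) N1.N1=(alive,v1) N1.N2=(dead,v1) N1.N3=(dead,v1)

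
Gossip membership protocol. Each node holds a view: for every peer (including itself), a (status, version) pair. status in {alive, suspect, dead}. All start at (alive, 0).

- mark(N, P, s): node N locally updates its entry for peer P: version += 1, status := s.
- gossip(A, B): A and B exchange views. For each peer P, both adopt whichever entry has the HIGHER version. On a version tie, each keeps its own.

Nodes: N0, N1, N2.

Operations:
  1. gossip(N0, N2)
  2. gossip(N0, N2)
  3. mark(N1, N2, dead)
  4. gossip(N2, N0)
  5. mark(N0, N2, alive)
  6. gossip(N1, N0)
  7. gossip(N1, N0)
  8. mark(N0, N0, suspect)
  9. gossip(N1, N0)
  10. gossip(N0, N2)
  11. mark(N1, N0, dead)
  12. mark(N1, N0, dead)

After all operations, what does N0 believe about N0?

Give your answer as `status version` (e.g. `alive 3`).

Answer: suspect 1

Derivation:
Op 1: gossip N0<->N2 -> N0.N0=(alive,v0) N0.N1=(alive,v0) N0.N2=(alive,v0) | N2.N0=(alive,v0) N2.N1=(alive,v0) N2.N2=(alive,v0)
Op 2: gossip N0<->N2 -> N0.N0=(alive,v0) N0.N1=(alive,v0) N0.N2=(alive,v0) | N2.N0=(alive,v0) N2.N1=(alive,v0) N2.N2=(alive,v0)
Op 3: N1 marks N2=dead -> (dead,v1)
Op 4: gossip N2<->N0 -> N2.N0=(alive,v0) N2.N1=(alive,v0) N2.N2=(alive,v0) | N0.N0=(alive,v0) N0.N1=(alive,v0) N0.N2=(alive,v0)
Op 5: N0 marks N2=alive -> (alive,v1)
Op 6: gossip N1<->N0 -> N1.N0=(alive,v0) N1.N1=(alive,v0) N1.N2=(dead,v1) | N0.N0=(alive,v0) N0.N1=(alive,v0) N0.N2=(alive,v1)
Op 7: gossip N1<->N0 -> N1.N0=(alive,v0) N1.N1=(alive,v0) N1.N2=(dead,v1) | N0.N0=(alive,v0) N0.N1=(alive,v0) N0.N2=(alive,v1)
Op 8: N0 marks N0=suspect -> (suspect,v1)
Op 9: gossip N1<->N0 -> N1.N0=(suspect,v1) N1.N1=(alive,v0) N1.N2=(dead,v1) | N0.N0=(suspect,v1) N0.N1=(alive,v0) N0.N2=(alive,v1)
Op 10: gossip N0<->N2 -> N0.N0=(suspect,v1) N0.N1=(alive,v0) N0.N2=(alive,v1) | N2.N0=(suspect,v1) N2.N1=(alive,v0) N2.N2=(alive,v1)
Op 11: N1 marks N0=dead -> (dead,v2)
Op 12: N1 marks N0=dead -> (dead,v3)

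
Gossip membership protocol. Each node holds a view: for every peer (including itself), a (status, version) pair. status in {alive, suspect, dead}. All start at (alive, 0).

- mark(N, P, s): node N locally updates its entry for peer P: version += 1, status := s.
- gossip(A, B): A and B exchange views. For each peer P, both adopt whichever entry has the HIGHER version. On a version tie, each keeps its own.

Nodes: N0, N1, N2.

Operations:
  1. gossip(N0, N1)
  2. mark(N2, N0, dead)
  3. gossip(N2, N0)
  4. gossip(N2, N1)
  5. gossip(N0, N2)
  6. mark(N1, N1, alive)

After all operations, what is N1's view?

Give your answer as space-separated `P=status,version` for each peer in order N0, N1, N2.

Op 1: gossip N0<->N1 -> N0.N0=(alive,v0) N0.N1=(alive,v0) N0.N2=(alive,v0) | N1.N0=(alive,v0) N1.N1=(alive,v0) N1.N2=(alive,v0)
Op 2: N2 marks N0=dead -> (dead,v1)
Op 3: gossip N2<->N0 -> N2.N0=(dead,v1) N2.N1=(alive,v0) N2.N2=(alive,v0) | N0.N0=(dead,v1) N0.N1=(alive,v0) N0.N2=(alive,v0)
Op 4: gossip N2<->N1 -> N2.N0=(dead,v1) N2.N1=(alive,v0) N2.N2=(alive,v0) | N1.N0=(dead,v1) N1.N1=(alive,v0) N1.N2=(alive,v0)
Op 5: gossip N0<->N2 -> N0.N0=(dead,v1) N0.N1=(alive,v0) N0.N2=(alive,v0) | N2.N0=(dead,v1) N2.N1=(alive,v0) N2.N2=(alive,v0)
Op 6: N1 marks N1=alive -> (alive,v1)

Answer: N0=dead,1 N1=alive,1 N2=alive,0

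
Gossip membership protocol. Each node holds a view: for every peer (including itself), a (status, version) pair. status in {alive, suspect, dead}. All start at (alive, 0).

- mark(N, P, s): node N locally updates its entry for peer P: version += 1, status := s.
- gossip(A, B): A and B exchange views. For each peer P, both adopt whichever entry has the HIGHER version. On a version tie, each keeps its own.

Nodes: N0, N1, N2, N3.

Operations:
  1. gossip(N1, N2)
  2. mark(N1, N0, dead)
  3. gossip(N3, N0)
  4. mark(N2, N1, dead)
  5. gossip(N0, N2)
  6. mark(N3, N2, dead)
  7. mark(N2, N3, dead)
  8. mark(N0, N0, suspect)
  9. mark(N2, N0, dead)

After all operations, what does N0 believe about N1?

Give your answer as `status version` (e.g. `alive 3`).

Answer: dead 1

Derivation:
Op 1: gossip N1<->N2 -> N1.N0=(alive,v0) N1.N1=(alive,v0) N1.N2=(alive,v0) N1.N3=(alive,v0) | N2.N0=(alive,v0) N2.N1=(alive,v0) N2.N2=(alive,v0) N2.N3=(alive,v0)
Op 2: N1 marks N0=dead -> (dead,v1)
Op 3: gossip N3<->N0 -> N3.N0=(alive,v0) N3.N1=(alive,v0) N3.N2=(alive,v0) N3.N3=(alive,v0) | N0.N0=(alive,v0) N0.N1=(alive,v0) N0.N2=(alive,v0) N0.N3=(alive,v0)
Op 4: N2 marks N1=dead -> (dead,v1)
Op 5: gossip N0<->N2 -> N0.N0=(alive,v0) N0.N1=(dead,v1) N0.N2=(alive,v0) N0.N3=(alive,v0) | N2.N0=(alive,v0) N2.N1=(dead,v1) N2.N2=(alive,v0) N2.N3=(alive,v0)
Op 6: N3 marks N2=dead -> (dead,v1)
Op 7: N2 marks N3=dead -> (dead,v1)
Op 8: N0 marks N0=suspect -> (suspect,v1)
Op 9: N2 marks N0=dead -> (dead,v1)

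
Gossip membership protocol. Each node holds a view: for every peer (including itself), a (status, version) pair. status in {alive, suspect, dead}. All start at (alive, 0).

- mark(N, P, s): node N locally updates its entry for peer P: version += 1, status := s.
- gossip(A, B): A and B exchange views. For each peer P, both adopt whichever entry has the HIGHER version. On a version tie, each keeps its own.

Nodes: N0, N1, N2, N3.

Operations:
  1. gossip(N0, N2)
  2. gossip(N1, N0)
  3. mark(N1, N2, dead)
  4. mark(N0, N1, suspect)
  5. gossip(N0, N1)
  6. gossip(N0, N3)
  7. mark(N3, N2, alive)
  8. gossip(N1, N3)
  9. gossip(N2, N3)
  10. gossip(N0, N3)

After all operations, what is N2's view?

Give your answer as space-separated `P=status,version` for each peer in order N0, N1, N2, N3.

Answer: N0=alive,0 N1=suspect,1 N2=alive,2 N3=alive,0

Derivation:
Op 1: gossip N0<->N2 -> N0.N0=(alive,v0) N0.N1=(alive,v0) N0.N2=(alive,v0) N0.N3=(alive,v0) | N2.N0=(alive,v0) N2.N1=(alive,v0) N2.N2=(alive,v0) N2.N3=(alive,v0)
Op 2: gossip N1<->N0 -> N1.N0=(alive,v0) N1.N1=(alive,v0) N1.N2=(alive,v0) N1.N3=(alive,v0) | N0.N0=(alive,v0) N0.N1=(alive,v0) N0.N2=(alive,v0) N0.N3=(alive,v0)
Op 3: N1 marks N2=dead -> (dead,v1)
Op 4: N0 marks N1=suspect -> (suspect,v1)
Op 5: gossip N0<->N1 -> N0.N0=(alive,v0) N0.N1=(suspect,v1) N0.N2=(dead,v1) N0.N3=(alive,v0) | N1.N0=(alive,v0) N1.N1=(suspect,v1) N1.N2=(dead,v1) N1.N3=(alive,v0)
Op 6: gossip N0<->N3 -> N0.N0=(alive,v0) N0.N1=(suspect,v1) N0.N2=(dead,v1) N0.N3=(alive,v0) | N3.N0=(alive,v0) N3.N1=(suspect,v1) N3.N2=(dead,v1) N3.N3=(alive,v0)
Op 7: N3 marks N2=alive -> (alive,v2)
Op 8: gossip N1<->N3 -> N1.N0=(alive,v0) N1.N1=(suspect,v1) N1.N2=(alive,v2) N1.N3=(alive,v0) | N3.N0=(alive,v0) N3.N1=(suspect,v1) N3.N2=(alive,v2) N3.N3=(alive,v0)
Op 9: gossip N2<->N3 -> N2.N0=(alive,v0) N2.N1=(suspect,v1) N2.N2=(alive,v2) N2.N3=(alive,v0) | N3.N0=(alive,v0) N3.N1=(suspect,v1) N3.N2=(alive,v2) N3.N3=(alive,v0)
Op 10: gossip N0<->N3 -> N0.N0=(alive,v0) N0.N1=(suspect,v1) N0.N2=(alive,v2) N0.N3=(alive,v0) | N3.N0=(alive,v0) N3.N1=(suspect,v1) N3.N2=(alive,v2) N3.N3=(alive,v0)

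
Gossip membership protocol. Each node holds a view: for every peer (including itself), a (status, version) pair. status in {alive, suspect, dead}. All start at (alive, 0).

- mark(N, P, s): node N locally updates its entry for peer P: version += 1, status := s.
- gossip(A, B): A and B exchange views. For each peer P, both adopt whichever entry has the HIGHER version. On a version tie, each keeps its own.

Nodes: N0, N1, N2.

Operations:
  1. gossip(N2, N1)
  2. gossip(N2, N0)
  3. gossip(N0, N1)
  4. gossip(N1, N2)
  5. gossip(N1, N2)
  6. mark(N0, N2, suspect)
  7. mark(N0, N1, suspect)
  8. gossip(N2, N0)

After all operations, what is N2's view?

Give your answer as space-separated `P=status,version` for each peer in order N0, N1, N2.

Answer: N0=alive,0 N1=suspect,1 N2=suspect,1

Derivation:
Op 1: gossip N2<->N1 -> N2.N0=(alive,v0) N2.N1=(alive,v0) N2.N2=(alive,v0) | N1.N0=(alive,v0) N1.N1=(alive,v0) N1.N2=(alive,v0)
Op 2: gossip N2<->N0 -> N2.N0=(alive,v0) N2.N1=(alive,v0) N2.N2=(alive,v0) | N0.N0=(alive,v0) N0.N1=(alive,v0) N0.N2=(alive,v0)
Op 3: gossip N0<->N1 -> N0.N0=(alive,v0) N0.N1=(alive,v0) N0.N2=(alive,v0) | N1.N0=(alive,v0) N1.N1=(alive,v0) N1.N2=(alive,v0)
Op 4: gossip N1<->N2 -> N1.N0=(alive,v0) N1.N1=(alive,v0) N1.N2=(alive,v0) | N2.N0=(alive,v0) N2.N1=(alive,v0) N2.N2=(alive,v0)
Op 5: gossip N1<->N2 -> N1.N0=(alive,v0) N1.N1=(alive,v0) N1.N2=(alive,v0) | N2.N0=(alive,v0) N2.N1=(alive,v0) N2.N2=(alive,v0)
Op 6: N0 marks N2=suspect -> (suspect,v1)
Op 7: N0 marks N1=suspect -> (suspect,v1)
Op 8: gossip N2<->N0 -> N2.N0=(alive,v0) N2.N1=(suspect,v1) N2.N2=(suspect,v1) | N0.N0=(alive,v0) N0.N1=(suspect,v1) N0.N2=(suspect,v1)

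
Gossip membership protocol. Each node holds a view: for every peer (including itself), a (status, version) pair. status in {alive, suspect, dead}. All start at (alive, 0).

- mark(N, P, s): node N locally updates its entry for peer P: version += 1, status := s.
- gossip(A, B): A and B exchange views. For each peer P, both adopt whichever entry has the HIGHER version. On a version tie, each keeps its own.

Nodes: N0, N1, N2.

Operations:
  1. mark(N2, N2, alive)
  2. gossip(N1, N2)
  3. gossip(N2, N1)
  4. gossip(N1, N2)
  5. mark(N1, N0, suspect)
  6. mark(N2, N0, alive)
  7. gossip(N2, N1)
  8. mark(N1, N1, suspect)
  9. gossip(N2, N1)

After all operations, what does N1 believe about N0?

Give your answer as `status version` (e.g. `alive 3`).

Op 1: N2 marks N2=alive -> (alive,v1)
Op 2: gossip N1<->N2 -> N1.N0=(alive,v0) N1.N1=(alive,v0) N1.N2=(alive,v1) | N2.N0=(alive,v0) N2.N1=(alive,v0) N2.N2=(alive,v1)
Op 3: gossip N2<->N1 -> N2.N0=(alive,v0) N2.N1=(alive,v0) N2.N2=(alive,v1) | N1.N0=(alive,v0) N1.N1=(alive,v0) N1.N2=(alive,v1)
Op 4: gossip N1<->N2 -> N1.N0=(alive,v0) N1.N1=(alive,v0) N1.N2=(alive,v1) | N2.N0=(alive,v0) N2.N1=(alive,v0) N2.N2=(alive,v1)
Op 5: N1 marks N0=suspect -> (suspect,v1)
Op 6: N2 marks N0=alive -> (alive,v1)
Op 7: gossip N2<->N1 -> N2.N0=(alive,v1) N2.N1=(alive,v0) N2.N2=(alive,v1) | N1.N0=(suspect,v1) N1.N1=(alive,v0) N1.N2=(alive,v1)
Op 8: N1 marks N1=suspect -> (suspect,v1)
Op 9: gossip N2<->N1 -> N2.N0=(alive,v1) N2.N1=(suspect,v1) N2.N2=(alive,v1) | N1.N0=(suspect,v1) N1.N1=(suspect,v1) N1.N2=(alive,v1)

Answer: suspect 1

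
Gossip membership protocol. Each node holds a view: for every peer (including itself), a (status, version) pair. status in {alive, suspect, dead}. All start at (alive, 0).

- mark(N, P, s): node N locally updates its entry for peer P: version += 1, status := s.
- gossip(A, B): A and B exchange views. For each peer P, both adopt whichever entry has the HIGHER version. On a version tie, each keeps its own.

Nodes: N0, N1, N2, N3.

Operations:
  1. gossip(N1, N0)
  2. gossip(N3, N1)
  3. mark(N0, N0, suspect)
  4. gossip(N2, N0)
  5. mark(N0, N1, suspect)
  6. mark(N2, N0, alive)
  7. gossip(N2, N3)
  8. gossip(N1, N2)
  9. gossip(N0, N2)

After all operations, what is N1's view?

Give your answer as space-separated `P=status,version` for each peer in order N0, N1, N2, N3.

Op 1: gossip N1<->N0 -> N1.N0=(alive,v0) N1.N1=(alive,v0) N1.N2=(alive,v0) N1.N3=(alive,v0) | N0.N0=(alive,v0) N0.N1=(alive,v0) N0.N2=(alive,v0) N0.N3=(alive,v0)
Op 2: gossip N3<->N1 -> N3.N0=(alive,v0) N3.N1=(alive,v0) N3.N2=(alive,v0) N3.N3=(alive,v0) | N1.N0=(alive,v0) N1.N1=(alive,v0) N1.N2=(alive,v0) N1.N3=(alive,v0)
Op 3: N0 marks N0=suspect -> (suspect,v1)
Op 4: gossip N2<->N0 -> N2.N0=(suspect,v1) N2.N1=(alive,v0) N2.N2=(alive,v0) N2.N3=(alive,v0) | N0.N0=(suspect,v1) N0.N1=(alive,v0) N0.N2=(alive,v0) N0.N3=(alive,v0)
Op 5: N0 marks N1=suspect -> (suspect,v1)
Op 6: N2 marks N0=alive -> (alive,v2)
Op 7: gossip N2<->N3 -> N2.N0=(alive,v2) N2.N1=(alive,v0) N2.N2=(alive,v0) N2.N3=(alive,v0) | N3.N0=(alive,v2) N3.N1=(alive,v0) N3.N2=(alive,v0) N3.N3=(alive,v0)
Op 8: gossip N1<->N2 -> N1.N0=(alive,v2) N1.N1=(alive,v0) N1.N2=(alive,v0) N1.N3=(alive,v0) | N2.N0=(alive,v2) N2.N1=(alive,v0) N2.N2=(alive,v0) N2.N3=(alive,v0)
Op 9: gossip N0<->N2 -> N0.N0=(alive,v2) N0.N1=(suspect,v1) N0.N2=(alive,v0) N0.N3=(alive,v0) | N2.N0=(alive,v2) N2.N1=(suspect,v1) N2.N2=(alive,v0) N2.N3=(alive,v0)

Answer: N0=alive,2 N1=alive,0 N2=alive,0 N3=alive,0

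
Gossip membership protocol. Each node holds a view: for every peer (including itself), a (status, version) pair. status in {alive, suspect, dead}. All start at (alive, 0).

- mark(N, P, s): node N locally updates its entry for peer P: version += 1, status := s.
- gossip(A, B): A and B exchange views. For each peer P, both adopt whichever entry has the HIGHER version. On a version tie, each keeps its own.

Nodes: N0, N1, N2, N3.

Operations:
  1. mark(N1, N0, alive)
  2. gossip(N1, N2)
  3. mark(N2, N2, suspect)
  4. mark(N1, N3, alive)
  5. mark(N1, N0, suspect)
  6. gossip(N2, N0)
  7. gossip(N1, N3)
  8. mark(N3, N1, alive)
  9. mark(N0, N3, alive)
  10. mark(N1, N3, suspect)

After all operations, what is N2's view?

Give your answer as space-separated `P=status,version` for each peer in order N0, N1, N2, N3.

Op 1: N1 marks N0=alive -> (alive,v1)
Op 2: gossip N1<->N2 -> N1.N0=(alive,v1) N1.N1=(alive,v0) N1.N2=(alive,v0) N1.N3=(alive,v0) | N2.N0=(alive,v1) N2.N1=(alive,v0) N2.N2=(alive,v0) N2.N3=(alive,v0)
Op 3: N2 marks N2=suspect -> (suspect,v1)
Op 4: N1 marks N3=alive -> (alive,v1)
Op 5: N1 marks N0=suspect -> (suspect,v2)
Op 6: gossip N2<->N0 -> N2.N0=(alive,v1) N2.N1=(alive,v0) N2.N2=(suspect,v1) N2.N3=(alive,v0) | N0.N0=(alive,v1) N0.N1=(alive,v0) N0.N2=(suspect,v1) N0.N3=(alive,v0)
Op 7: gossip N1<->N3 -> N1.N0=(suspect,v2) N1.N1=(alive,v0) N1.N2=(alive,v0) N1.N3=(alive,v1) | N3.N0=(suspect,v2) N3.N1=(alive,v0) N3.N2=(alive,v0) N3.N3=(alive,v1)
Op 8: N3 marks N1=alive -> (alive,v1)
Op 9: N0 marks N3=alive -> (alive,v1)
Op 10: N1 marks N3=suspect -> (suspect,v2)

Answer: N0=alive,1 N1=alive,0 N2=suspect,1 N3=alive,0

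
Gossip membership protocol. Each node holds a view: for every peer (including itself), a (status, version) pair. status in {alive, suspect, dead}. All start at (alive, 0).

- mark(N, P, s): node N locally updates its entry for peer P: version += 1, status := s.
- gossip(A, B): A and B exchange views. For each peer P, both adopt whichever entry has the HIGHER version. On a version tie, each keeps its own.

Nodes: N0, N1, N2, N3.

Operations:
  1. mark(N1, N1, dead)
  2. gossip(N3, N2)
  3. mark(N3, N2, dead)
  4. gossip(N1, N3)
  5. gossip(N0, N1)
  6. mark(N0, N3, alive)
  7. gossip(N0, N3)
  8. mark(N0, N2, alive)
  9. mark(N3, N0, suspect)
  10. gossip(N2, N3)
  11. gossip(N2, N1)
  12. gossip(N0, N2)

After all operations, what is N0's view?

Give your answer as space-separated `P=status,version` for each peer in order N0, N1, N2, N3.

Op 1: N1 marks N1=dead -> (dead,v1)
Op 2: gossip N3<->N2 -> N3.N0=(alive,v0) N3.N1=(alive,v0) N3.N2=(alive,v0) N3.N3=(alive,v0) | N2.N0=(alive,v0) N2.N1=(alive,v0) N2.N2=(alive,v0) N2.N3=(alive,v0)
Op 3: N3 marks N2=dead -> (dead,v1)
Op 4: gossip N1<->N3 -> N1.N0=(alive,v0) N1.N1=(dead,v1) N1.N2=(dead,v1) N1.N3=(alive,v0) | N3.N0=(alive,v0) N3.N1=(dead,v1) N3.N2=(dead,v1) N3.N3=(alive,v0)
Op 5: gossip N0<->N1 -> N0.N0=(alive,v0) N0.N1=(dead,v1) N0.N2=(dead,v1) N0.N3=(alive,v0) | N1.N0=(alive,v0) N1.N1=(dead,v1) N1.N2=(dead,v1) N1.N3=(alive,v0)
Op 6: N0 marks N3=alive -> (alive,v1)
Op 7: gossip N0<->N3 -> N0.N0=(alive,v0) N0.N1=(dead,v1) N0.N2=(dead,v1) N0.N3=(alive,v1) | N3.N0=(alive,v0) N3.N1=(dead,v1) N3.N2=(dead,v1) N3.N3=(alive,v1)
Op 8: N0 marks N2=alive -> (alive,v2)
Op 9: N3 marks N0=suspect -> (suspect,v1)
Op 10: gossip N2<->N3 -> N2.N0=(suspect,v1) N2.N1=(dead,v1) N2.N2=(dead,v1) N2.N3=(alive,v1) | N3.N0=(suspect,v1) N3.N1=(dead,v1) N3.N2=(dead,v1) N3.N3=(alive,v1)
Op 11: gossip N2<->N1 -> N2.N0=(suspect,v1) N2.N1=(dead,v1) N2.N2=(dead,v1) N2.N3=(alive,v1) | N1.N0=(suspect,v1) N1.N1=(dead,v1) N1.N2=(dead,v1) N1.N3=(alive,v1)
Op 12: gossip N0<->N2 -> N0.N0=(suspect,v1) N0.N1=(dead,v1) N0.N2=(alive,v2) N0.N3=(alive,v1) | N2.N0=(suspect,v1) N2.N1=(dead,v1) N2.N2=(alive,v2) N2.N3=(alive,v1)

Answer: N0=suspect,1 N1=dead,1 N2=alive,2 N3=alive,1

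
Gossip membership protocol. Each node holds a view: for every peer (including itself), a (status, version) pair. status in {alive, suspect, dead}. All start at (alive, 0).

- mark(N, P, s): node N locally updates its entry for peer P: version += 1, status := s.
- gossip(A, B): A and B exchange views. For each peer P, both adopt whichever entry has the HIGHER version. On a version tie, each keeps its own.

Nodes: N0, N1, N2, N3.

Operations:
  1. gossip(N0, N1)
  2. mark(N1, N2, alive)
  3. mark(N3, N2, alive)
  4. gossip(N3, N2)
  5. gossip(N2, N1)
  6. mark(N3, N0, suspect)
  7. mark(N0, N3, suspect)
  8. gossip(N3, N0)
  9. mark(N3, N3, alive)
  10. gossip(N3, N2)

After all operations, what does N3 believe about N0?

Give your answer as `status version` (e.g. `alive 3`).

Op 1: gossip N0<->N1 -> N0.N0=(alive,v0) N0.N1=(alive,v0) N0.N2=(alive,v0) N0.N3=(alive,v0) | N1.N0=(alive,v0) N1.N1=(alive,v0) N1.N2=(alive,v0) N1.N3=(alive,v0)
Op 2: N1 marks N2=alive -> (alive,v1)
Op 3: N3 marks N2=alive -> (alive,v1)
Op 4: gossip N3<->N2 -> N3.N0=(alive,v0) N3.N1=(alive,v0) N3.N2=(alive,v1) N3.N3=(alive,v0) | N2.N0=(alive,v0) N2.N1=(alive,v0) N2.N2=(alive,v1) N2.N3=(alive,v0)
Op 5: gossip N2<->N1 -> N2.N0=(alive,v0) N2.N1=(alive,v0) N2.N2=(alive,v1) N2.N3=(alive,v0) | N1.N0=(alive,v0) N1.N1=(alive,v0) N1.N2=(alive,v1) N1.N3=(alive,v0)
Op 6: N3 marks N0=suspect -> (suspect,v1)
Op 7: N0 marks N3=suspect -> (suspect,v1)
Op 8: gossip N3<->N0 -> N3.N0=(suspect,v1) N3.N1=(alive,v0) N3.N2=(alive,v1) N3.N3=(suspect,v1) | N0.N0=(suspect,v1) N0.N1=(alive,v0) N0.N2=(alive,v1) N0.N3=(suspect,v1)
Op 9: N3 marks N3=alive -> (alive,v2)
Op 10: gossip N3<->N2 -> N3.N0=(suspect,v1) N3.N1=(alive,v0) N3.N2=(alive,v1) N3.N3=(alive,v2) | N2.N0=(suspect,v1) N2.N1=(alive,v0) N2.N2=(alive,v1) N2.N3=(alive,v2)

Answer: suspect 1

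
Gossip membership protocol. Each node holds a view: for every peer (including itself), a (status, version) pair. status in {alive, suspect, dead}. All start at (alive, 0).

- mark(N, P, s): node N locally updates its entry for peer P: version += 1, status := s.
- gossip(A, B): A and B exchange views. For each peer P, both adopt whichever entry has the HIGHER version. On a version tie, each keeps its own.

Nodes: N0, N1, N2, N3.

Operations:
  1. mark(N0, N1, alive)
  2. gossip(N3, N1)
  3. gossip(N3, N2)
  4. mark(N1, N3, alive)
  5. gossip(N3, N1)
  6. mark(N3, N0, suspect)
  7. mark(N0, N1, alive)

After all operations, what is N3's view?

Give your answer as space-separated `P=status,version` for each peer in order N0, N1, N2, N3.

Op 1: N0 marks N1=alive -> (alive,v1)
Op 2: gossip N3<->N1 -> N3.N0=(alive,v0) N3.N1=(alive,v0) N3.N2=(alive,v0) N3.N3=(alive,v0) | N1.N0=(alive,v0) N1.N1=(alive,v0) N1.N2=(alive,v0) N1.N3=(alive,v0)
Op 3: gossip N3<->N2 -> N3.N0=(alive,v0) N3.N1=(alive,v0) N3.N2=(alive,v0) N3.N3=(alive,v0) | N2.N0=(alive,v0) N2.N1=(alive,v0) N2.N2=(alive,v0) N2.N3=(alive,v0)
Op 4: N1 marks N3=alive -> (alive,v1)
Op 5: gossip N3<->N1 -> N3.N0=(alive,v0) N3.N1=(alive,v0) N3.N2=(alive,v0) N3.N3=(alive,v1) | N1.N0=(alive,v0) N1.N1=(alive,v0) N1.N2=(alive,v0) N1.N3=(alive,v1)
Op 6: N3 marks N0=suspect -> (suspect,v1)
Op 7: N0 marks N1=alive -> (alive,v2)

Answer: N0=suspect,1 N1=alive,0 N2=alive,0 N3=alive,1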